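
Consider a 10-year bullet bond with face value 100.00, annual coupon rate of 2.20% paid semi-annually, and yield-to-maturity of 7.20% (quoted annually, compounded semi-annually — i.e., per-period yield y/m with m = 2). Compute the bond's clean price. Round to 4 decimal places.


Answer: Price = 64.7884

Derivation:
Coupon per period c = face * coupon_rate / m = 1.100000
Periods per year m = 2; per-period yield y/m = 0.036000
Number of cashflows N = 20
Cashflows (t years, CF_t, discount factor 1/(1+y/m)^(m*t), PV):
  t = 0.5000: CF_t = 1.100000, DF = 0.965251, PV = 1.061776
  t = 1.0000: CF_t = 1.100000, DF = 0.931709, PV = 1.024880
  t = 1.5000: CF_t = 1.100000, DF = 0.899333, PV = 0.989267
  t = 2.0000: CF_t = 1.100000, DF = 0.868082, PV = 0.954891
  t = 2.5000: CF_t = 1.100000, DF = 0.837917, PV = 0.921709
  t = 3.0000: CF_t = 1.100000, DF = 0.808801, PV = 0.889681
  t = 3.5000: CF_t = 1.100000, DF = 0.780696, PV = 0.858765
  t = 4.0000: CF_t = 1.100000, DF = 0.753567, PV = 0.828924
  t = 4.5000: CF_t = 1.100000, DF = 0.727381, PV = 0.800120
  t = 5.0000: CF_t = 1.100000, DF = 0.702106, PV = 0.772316
  t = 5.5000: CF_t = 1.100000, DF = 0.677708, PV = 0.745479
  t = 6.0000: CF_t = 1.100000, DF = 0.654158, PV = 0.719574
  t = 6.5000: CF_t = 1.100000, DF = 0.631427, PV = 0.694570
  t = 7.0000: CF_t = 1.100000, DF = 0.609486, PV = 0.670434
  t = 7.5000: CF_t = 1.100000, DF = 0.588307, PV = 0.647137
  t = 8.0000: CF_t = 1.100000, DF = 0.567863, PV = 0.624650
  t = 8.5000: CF_t = 1.100000, DF = 0.548131, PV = 0.602944
  t = 9.0000: CF_t = 1.100000, DF = 0.529084, PV = 0.581992
  t = 9.5000: CF_t = 1.100000, DF = 0.510699, PV = 0.561768
  t = 10.0000: CF_t = 101.100000, DF = 0.492952, PV = 49.837477
Price P = sum_t PV_t = 64.788354


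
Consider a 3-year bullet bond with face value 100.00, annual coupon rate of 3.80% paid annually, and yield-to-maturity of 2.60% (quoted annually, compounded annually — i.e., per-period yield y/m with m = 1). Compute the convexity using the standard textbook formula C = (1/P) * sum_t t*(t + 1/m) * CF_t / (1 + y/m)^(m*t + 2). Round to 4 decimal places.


Answer: Convexity = 10.8604

Derivation:
Coupon per period c = face * coupon_rate / m = 3.800000
Periods per year m = 1; per-period yield y/m = 0.026000
Number of cashflows N = 3
Cashflows (t years, CF_t, discount factor 1/(1+y/m)^(m*t), PV):
  t = 1.0000: CF_t = 3.800000, DF = 0.974659, PV = 3.703704
  t = 2.0000: CF_t = 3.800000, DF = 0.949960, PV = 3.609848
  t = 3.0000: CF_t = 103.800000, DF = 0.925887, PV = 96.107055
Price P = sum_t PV_t = 103.420607
Convexity numerator sum_t t*(t + 1/m) * CF_t / (1+y/m)^(m*t + 2):
  t = 1.0000: term = 7.036740
  t = 2.0000: term = 20.575263
  t = 3.0000: term = 1095.574198
Convexity = (1/P) * sum = 1123.186202 / 103.420607 = 10.860371


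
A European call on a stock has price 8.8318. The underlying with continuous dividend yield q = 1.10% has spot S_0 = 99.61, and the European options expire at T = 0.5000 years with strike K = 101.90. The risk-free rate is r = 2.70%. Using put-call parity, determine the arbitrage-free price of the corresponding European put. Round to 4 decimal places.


Put-call parity: C - P = S_0 * exp(-qT) - K * exp(-rT).
S_0 * exp(-qT) = 99.6100 * 0.99451510 = 99.06364884
K * exp(-rT) = 101.9000 * 0.98659072 = 100.53359399
P = C - S*exp(-qT) + K*exp(-rT)
P = 8.8318 - 99.06364884 + 100.53359399 = 10.3017

Answer: Put price = 10.3017


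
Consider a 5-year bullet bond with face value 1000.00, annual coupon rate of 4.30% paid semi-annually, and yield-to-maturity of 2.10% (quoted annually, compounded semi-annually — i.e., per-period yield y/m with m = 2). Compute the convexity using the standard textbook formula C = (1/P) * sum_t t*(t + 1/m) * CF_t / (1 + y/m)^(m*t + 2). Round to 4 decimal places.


Coupon per period c = face * coupon_rate / m = 21.500000
Periods per year m = 2; per-period yield y/m = 0.010500
Number of cashflows N = 10
Cashflows (t years, CF_t, discount factor 1/(1+y/m)^(m*t), PV):
  t = 0.5000: CF_t = 21.500000, DF = 0.989609, PV = 21.276596
  t = 1.0000: CF_t = 21.500000, DF = 0.979326, PV = 21.055513
  t = 1.5000: CF_t = 21.500000, DF = 0.969150, PV = 20.836727
  t = 2.0000: CF_t = 21.500000, DF = 0.959080, PV = 20.620215
  t = 2.5000: CF_t = 21.500000, DF = 0.949114, PV = 20.405952
  t = 3.0000: CF_t = 21.500000, DF = 0.939252, PV = 20.193916
  t = 3.5000: CF_t = 21.500000, DF = 0.929492, PV = 19.984083
  t = 4.0000: CF_t = 21.500000, DF = 0.919834, PV = 19.776431
  t = 4.5000: CF_t = 21.500000, DF = 0.910276, PV = 19.570936
  t = 5.0000: CF_t = 1021.500000, DF = 0.900818, PV = 920.185091
Price P = sum_t PV_t = 1103.905461
Convexity numerator sum_t t*(t + 1/m) * CF_t / (1+y/m)^(m*t + 2):
  t = 0.5000: term = 10.418364
  t = 1.0000: term = 30.930322
  t = 1.5000: term = 61.217857
  t = 2.0000: term = 100.969582
  t = 2.5000: term = 149.880626
  t = 3.0000: term = 207.652525
  t = 3.5000: term = 273.993106
  t = 4.0000: term = 348.616378
  t = 4.5000: term = 431.242427
  t = 5.0000: term = 24781.937114
Convexity = (1/P) * sum = 26396.858301 / 1103.905461 = 23.912245

Answer: Convexity = 23.9122


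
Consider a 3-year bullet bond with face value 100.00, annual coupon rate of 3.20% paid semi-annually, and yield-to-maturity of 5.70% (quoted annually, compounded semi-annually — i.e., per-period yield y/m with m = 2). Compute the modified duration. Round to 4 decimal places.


Answer: Modified duration = 2.7995

Derivation:
Coupon per period c = face * coupon_rate / m = 1.600000
Periods per year m = 2; per-period yield y/m = 0.028500
Number of cashflows N = 6
Cashflows (t years, CF_t, discount factor 1/(1+y/m)^(m*t), PV):
  t = 0.5000: CF_t = 1.600000, DF = 0.972290, PV = 1.555664
  t = 1.0000: CF_t = 1.600000, DF = 0.945347, PV = 1.512556
  t = 1.5000: CF_t = 1.600000, DF = 0.919152, PV = 1.470642
  t = 2.0000: CF_t = 1.600000, DF = 0.893682, PV = 1.429891
  t = 2.5000: CF_t = 1.600000, DF = 0.868917, PV = 1.390268
  t = 3.0000: CF_t = 101.600000, DF = 0.844840, PV = 85.835696
Price P = sum_t PV_t = 93.194716
First compute Macaulay numerator sum_t t * PV_t:
  t * PV_t at t = 0.5000: 0.777832
  t * PV_t at t = 1.0000: 1.512556
  t * PV_t at t = 1.5000: 2.205964
  t * PV_t at t = 2.0000: 2.859781
  t * PV_t at t = 2.5000: 3.475670
  t * PV_t at t = 3.0000: 257.507087
Macaulay duration D = 268.338889 / 93.194716 = 2.879336
Modified duration = D / (1 + y/m) = 2.879336 / (1 + 0.028500) = 2.799549


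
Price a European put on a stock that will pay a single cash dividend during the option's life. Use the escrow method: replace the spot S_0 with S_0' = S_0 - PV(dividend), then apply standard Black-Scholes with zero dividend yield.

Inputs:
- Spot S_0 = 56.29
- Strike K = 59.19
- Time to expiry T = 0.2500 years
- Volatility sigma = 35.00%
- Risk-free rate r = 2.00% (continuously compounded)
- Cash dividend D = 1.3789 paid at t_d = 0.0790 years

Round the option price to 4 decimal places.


Answer: Price = 6.2707

Derivation:
PV(D) = D * exp(-r * t_d) = 1.3789 * 0.99842125 = 1.37672306
S_0' = S_0 - PV(D) = 56.2900 - 1.37672306 = 54.91327694
d1 = (ln(S_0'/K) + (r + sigma^2/2)*T) / (sigma*sqrt(T)) = -0.31248543
d2 = d1 - sigma*sqrt(T) = -0.48748543
exp(-rT) = 0.99501248
N(-d1) = 0.62266418; N(-d2) = 0.68704282
P = K * exp(-rT) * N(-d2) - S_0' * N(-d1) = 59.1900 * 0.99501248 * 0.68704282 - 54.91327694 * 0.62266418 = 6.2707


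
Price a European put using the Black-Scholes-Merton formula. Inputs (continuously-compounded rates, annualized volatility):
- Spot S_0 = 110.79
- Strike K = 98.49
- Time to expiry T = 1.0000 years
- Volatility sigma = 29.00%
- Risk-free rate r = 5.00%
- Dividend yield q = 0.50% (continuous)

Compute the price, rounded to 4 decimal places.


Answer: Price = 5.2648

Derivation:
d1 = (ln(S/K) + (r - q + 0.5*sigma^2) * T) / (sigma * sqrt(T)) = 0.70597068
d2 = d1 - sigma * sqrt(T) = 0.41597068
exp(-rT) = 0.95122942; exp(-qT) = 0.99501248
P = K * exp(-rT) * N(-d2) - S_0 * exp(-qT) * N(-d1)
N(-d1) = 0.24010319; N(-d2) = 0.33871573
P = 98.4900 * 0.95122942 * 0.33871573 - 110.7900 * 0.99501248 * 0.24010319 = 5.2648


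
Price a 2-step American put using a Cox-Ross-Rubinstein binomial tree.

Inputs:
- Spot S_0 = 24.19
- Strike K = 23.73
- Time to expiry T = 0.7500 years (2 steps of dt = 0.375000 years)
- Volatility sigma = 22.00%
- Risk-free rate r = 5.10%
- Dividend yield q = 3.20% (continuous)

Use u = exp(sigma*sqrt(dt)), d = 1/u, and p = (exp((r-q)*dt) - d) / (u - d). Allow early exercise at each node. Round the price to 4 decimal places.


dt = T/N = 0.375000
u = exp(sigma*sqrt(dt)) = 1.144219; d = 1/u = 0.873959
p = (exp((r-q)*dt) - d) / (u - d) = 0.492828
Discount per step: exp(-r*dt) = 0.981057
Stock lattice S(k, i) with i counting down-moves:
  k=0: S(0,0) = 24.1900
  k=1: S(1,0) = 27.6786; S(1,1) = 21.1411
  k=2: S(2,0) = 31.6704; S(2,1) = 24.1900; S(2,2) = 18.4764
Terminal payoffs V(N, i) = max(K - S_T, 0):
  V(2,0) = 0.000000; V(2,1) = 0.000000; V(2,2) = 5.253578
Backward induction: V(k, i) = exp(-r*dt) * [p * V(k+1, i) + (1-p) * V(k+1, i+1)]; then take max(V_cont, immediate exercise) for American.
  V(1,0) = exp(-r*dt) * [p*0.000000 + (1-p)*0.000000] = 0.000000; exercise = 0.000000; V(1,0) = max -> 0.000000
  V(1,1) = exp(-r*dt) * [p*0.000000 + (1-p)*5.253578] = 2.613994; exercise = 2.588934; V(1,1) = max -> 2.613994
  V(0,0) = exp(-r*dt) * [p*0.000000 + (1-p)*2.613994] = 1.300630; exercise = 0.000000; V(0,0) = max -> 1.300630

Answer: Price = V(0,0) = 1.3006


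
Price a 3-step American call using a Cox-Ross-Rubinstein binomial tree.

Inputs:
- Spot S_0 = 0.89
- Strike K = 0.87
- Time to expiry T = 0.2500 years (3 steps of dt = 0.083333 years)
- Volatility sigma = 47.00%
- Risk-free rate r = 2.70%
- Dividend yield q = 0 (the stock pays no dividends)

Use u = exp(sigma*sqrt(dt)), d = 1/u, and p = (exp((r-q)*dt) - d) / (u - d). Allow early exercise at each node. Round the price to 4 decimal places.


dt = T/N = 0.083333
u = exp(sigma*sqrt(dt)) = 1.145312; d = 1/u = 0.873124
p = (exp((r-q)*dt) - d) / (u - d) = 0.474408
Discount per step: exp(-r*dt) = 0.997753
Stock lattice S(k, i) with i counting down-moves:
  k=0: S(0,0) = 0.8900
  k=1: S(1,0) = 1.0193; S(1,1) = 0.7771
  k=2: S(2,0) = 1.1674; S(2,1) = 0.8900; S(2,2) = 0.6785
  k=3: S(3,0) = 1.3371; S(3,1) = 1.0193; S(3,2) = 0.7771; S(3,3) = 0.5924
Terminal payoffs V(N, i) = max(S_T - K, 0):
  V(3,0) = 0.467093; V(3,1) = 0.149328; V(3,2) = 0.000000; V(3,3) = 0.000000
Backward induction: V(k, i) = exp(-r*dt) * [p * V(k+1, i) + (1-p) * V(k+1, i+1)]; then take max(V_cont, immediate exercise) for American.
  V(2,0) = exp(-r*dt) * [p*0.467093 + (1-p)*0.149328] = 0.299404; exercise = 0.297449; V(2,0) = max -> 0.299404
  V(2,1) = exp(-r*dt) * [p*0.149328 + (1-p)*0.000000] = 0.070683; exercise = 0.020000; V(2,1) = max -> 0.070683
  V(2,2) = exp(-r*dt) * [p*0.000000 + (1-p)*0.000000] = 0.000000; exercise = 0.000000; V(2,2) = max -> 0.000000
  V(1,0) = exp(-r*dt) * [p*0.299404 + (1-p)*0.070683] = 0.178788; exercise = 0.149328; V(1,0) = max -> 0.178788
  V(1,1) = exp(-r*dt) * [p*0.070683 + (1-p)*0.000000] = 0.033457; exercise = 0.000000; V(1,1) = max -> 0.033457
  V(0,0) = exp(-r*dt) * [p*0.178788 + (1-p)*0.033457] = 0.102173; exercise = 0.020000; V(0,0) = max -> 0.102173

Answer: Price = V(0,0) = 0.1022


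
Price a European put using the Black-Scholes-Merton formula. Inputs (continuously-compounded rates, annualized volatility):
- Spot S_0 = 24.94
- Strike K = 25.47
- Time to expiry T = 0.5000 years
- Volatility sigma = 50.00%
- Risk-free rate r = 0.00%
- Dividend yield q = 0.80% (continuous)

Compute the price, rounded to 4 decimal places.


Answer: Price = 3.8532

Derivation:
d1 = (ln(S/K) + (r - q + 0.5*sigma^2) * T) / (sigma * sqrt(T)) = 0.10598583
d2 = d1 - sigma * sqrt(T) = -0.24756756
exp(-rT) = 1.00000000; exp(-qT) = 0.99600799
P = K * exp(-rT) * N(-d2) - S_0 * exp(-qT) * N(-d1)
N(-d1) = 0.45779680; N(-d2) = 0.59776549
P = 25.4700 * 1.00000000 * 0.59776549 - 24.9400 * 0.99600799 * 0.45779680 = 3.8532


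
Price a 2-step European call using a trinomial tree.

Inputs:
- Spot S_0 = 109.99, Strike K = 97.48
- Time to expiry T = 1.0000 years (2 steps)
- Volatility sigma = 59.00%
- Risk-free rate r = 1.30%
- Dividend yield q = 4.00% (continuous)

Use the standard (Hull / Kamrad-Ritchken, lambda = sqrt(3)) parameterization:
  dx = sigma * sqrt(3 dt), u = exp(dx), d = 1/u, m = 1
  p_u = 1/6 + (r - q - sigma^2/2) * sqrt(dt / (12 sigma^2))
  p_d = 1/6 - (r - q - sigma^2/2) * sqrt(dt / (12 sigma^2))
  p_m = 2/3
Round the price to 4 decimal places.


dt = T/N = 0.500000; dx = sigma*sqrt(3*dt) = 0.722599
u = exp(dx) = 2.059781; d = 1/u = 0.485489
p_u = 0.097109, p_m = 0.666667, p_d = 0.236225
Discount per step: exp(-r*dt) = 0.993521
Stock lattice S(k, j) with j the centered position index:
  k=0: S(0,+0) = 109.9900
  k=1: S(1,-1) = 53.3989; S(1,+0) = 109.9900; S(1,+1) = 226.5553
  k=2: S(2,-2) = 25.9246; S(2,-1) = 53.3989; S(2,+0) = 109.9900; S(2,+1) = 226.5553; S(2,+2) = 466.6541
Terminal payoffs V(N, j) = max(S_T - K, 0):
  V(2,-2) = 0.000000; V(2,-1) = 0.000000; V(2,+0) = 12.510000; V(2,+1) = 129.075269; V(2,+2) = 369.174148
Backward induction: V(k, j) = exp(-r*dt) * [p_u * V(k+1, j+1) + p_m * V(k+1, j) + p_d * V(k+1, j-1)]
  V(1,-1) = exp(-r*dt) * [p_u*12.510000 + p_m*0.000000 + p_d*0.000000] = 1.206960
  V(1,+0) = exp(-r*dt) * [p_u*129.075269 + p_m*12.510000 + p_d*0.000000] = 20.739097
  V(1,+1) = exp(-r*dt) * [p_u*369.174148 + p_m*129.075269 + p_d*12.510000] = 124.046467
  V(0,+0) = exp(-r*dt) * [p_u*124.046467 + p_m*20.739097 + p_d*1.206960] = 25.987708

Answer: Price = V(0,0) = 25.9877


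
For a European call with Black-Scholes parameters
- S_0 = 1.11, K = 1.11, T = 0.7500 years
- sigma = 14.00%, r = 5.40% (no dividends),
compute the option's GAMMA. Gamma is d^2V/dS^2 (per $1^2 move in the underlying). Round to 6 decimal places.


Answer: Gamma = 2.742245

Derivation:
d1 = 0.3946601483; d2 = 0.2734165918
phi(d1) = 0.3690523225; exp(-qT) = 1.0000000000; exp(-rT) = 0.9603091645
Gamma = exp(-qT) * phi(d1) / (S * sigma * sqrt(T)) = 1.0000000000 * 0.3690523225 / (1.1100 * 0.1400 * 0.8660254038) = 2.742245


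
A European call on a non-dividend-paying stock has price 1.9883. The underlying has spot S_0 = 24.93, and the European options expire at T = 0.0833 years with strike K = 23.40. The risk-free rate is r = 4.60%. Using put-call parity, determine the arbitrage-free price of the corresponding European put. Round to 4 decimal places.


Answer: Put price = 0.3688

Derivation:
Put-call parity: C - P = S_0 * exp(-qT) - K * exp(-rT).
S_0 * exp(-qT) = 24.9300 * 1.00000000 = 24.93000000
K * exp(-rT) = 23.4000 * 0.99617553 = 23.31050745
P = C - S*exp(-qT) + K*exp(-rT)
P = 1.9883 - 24.93000000 + 23.31050745 = 0.3688


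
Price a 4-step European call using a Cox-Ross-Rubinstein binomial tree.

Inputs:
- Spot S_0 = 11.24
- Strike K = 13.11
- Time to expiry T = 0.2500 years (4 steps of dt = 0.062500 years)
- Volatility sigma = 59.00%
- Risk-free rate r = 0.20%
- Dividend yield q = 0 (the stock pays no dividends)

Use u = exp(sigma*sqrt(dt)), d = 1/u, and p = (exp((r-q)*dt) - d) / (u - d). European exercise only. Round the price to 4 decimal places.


Answer: Price = V(0,0) = 0.7555

Derivation:
dt = T/N = 0.062500
u = exp(sigma*sqrt(dt)) = 1.158933; d = 1/u = 0.862862
p = (exp((r-q)*dt) - d) / (u - d) = 0.463614
Discount per step: exp(-r*dt) = 0.999875
Stock lattice S(k, i) with i counting down-moves:
  k=0: S(0,0) = 11.2400
  k=1: S(1,0) = 13.0264; S(1,1) = 9.6986
  k=2: S(2,0) = 15.0967; S(2,1) = 11.2400; S(2,2) = 8.3685
  k=3: S(3,0) = 17.4961; S(3,1) = 13.0264; S(3,2) = 9.6986; S(3,3) = 7.2209
  k=4: S(4,0) = 20.2768; S(4,1) = 15.0967; S(4,2) = 11.2400; S(4,3) = 8.3685; S(4,4) = 6.2306
Terminal payoffs V(N, i) = max(S_T - K, 0):
  V(4,0) = 7.166830; V(4,1) = 1.986740; V(4,2) = 0.000000; V(4,3) = 0.000000; V(4,4) = 0.000000
Backward induction: V(k, i) = exp(-r*dt) * [p * V(k+1, i) + (1-p) * V(k+1, i+1)].
  V(3,0) = exp(-r*dt) * [p*7.166830 + (1-p)*1.986740] = 4.387753
  V(3,1) = exp(-r*dt) * [p*1.986740 + (1-p)*0.000000] = 0.920965
  V(3,2) = exp(-r*dt) * [p*0.000000 + (1-p)*0.000000] = 0.000000
  V(3,3) = exp(-r*dt) * [p*0.000000 + (1-p)*0.000000] = 0.000000
  V(2,0) = exp(-r*dt) * [p*4.387753 + (1-p)*0.920965] = 2.527901
  V(2,1) = exp(-r*dt) * [p*0.920965 + (1-p)*0.000000] = 0.426919
  V(2,2) = exp(-r*dt) * [p*0.000000 + (1-p)*0.000000] = 0.000000
  V(1,0) = exp(-r*dt) * [p*2.527901 + (1-p)*0.426919] = 1.400788
  V(1,1) = exp(-r*dt) * [p*0.426919 + (1-p)*0.000000] = 0.197901
  V(0,0) = exp(-r*dt) * [p*1.400788 + (1-p)*0.197901] = 0.755482


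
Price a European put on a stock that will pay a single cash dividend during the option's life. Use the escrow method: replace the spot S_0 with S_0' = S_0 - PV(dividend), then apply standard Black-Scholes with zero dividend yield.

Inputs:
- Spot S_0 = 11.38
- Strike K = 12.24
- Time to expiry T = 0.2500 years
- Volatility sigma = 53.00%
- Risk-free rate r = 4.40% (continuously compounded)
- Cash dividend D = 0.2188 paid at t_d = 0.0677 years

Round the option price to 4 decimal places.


PV(D) = D * exp(-r * t_d) = 0.2188 * 0.99702563 = 0.21814921
S_0' = S_0 - PV(D) = 11.3800 - 0.21814921 = 11.16185079
d1 = (ln(S_0'/K) + (r + sigma^2/2)*T) / (sigma*sqrt(T)) = -0.17394337
d2 = d1 - sigma*sqrt(T) = -0.43894337
exp(-rT) = 0.98906028
N(-d1) = 0.56904502; N(-d2) = 0.66964871
P = K * exp(-rT) * N(-d2) - S_0' * N(-d1) = 12.2400 * 0.98906028 * 0.66964871 - 11.16185079 * 0.56904502 = 1.7552

Answer: Price = 1.7552


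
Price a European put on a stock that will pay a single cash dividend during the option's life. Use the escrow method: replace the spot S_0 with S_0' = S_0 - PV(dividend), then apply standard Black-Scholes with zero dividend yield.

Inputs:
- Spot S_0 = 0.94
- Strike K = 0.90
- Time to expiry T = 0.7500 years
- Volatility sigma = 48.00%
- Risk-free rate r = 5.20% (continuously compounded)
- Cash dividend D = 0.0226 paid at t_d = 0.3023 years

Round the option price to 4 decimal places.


PV(D) = D * exp(-r * t_d) = 0.0226 * 0.98440331 = 0.02224751
S_0' = S_0 - PV(D) = 0.9400 - 0.02224751 = 0.91775249
d1 = (ln(S_0'/K) + (r + sigma^2/2)*T) / (sigma*sqrt(T)) = 0.34865453
d2 = d1 - sigma*sqrt(T) = -0.06703766
exp(-rT) = 0.96175071
N(-d1) = 0.36367434; N(-d2) = 0.52672414
P = K * exp(-rT) * N(-d2) - S_0' * N(-d1) = 0.9000 * 0.96175071 * 0.52672414 - 0.91775249 * 0.36367434 = 0.1222

Answer: Price = 0.1222


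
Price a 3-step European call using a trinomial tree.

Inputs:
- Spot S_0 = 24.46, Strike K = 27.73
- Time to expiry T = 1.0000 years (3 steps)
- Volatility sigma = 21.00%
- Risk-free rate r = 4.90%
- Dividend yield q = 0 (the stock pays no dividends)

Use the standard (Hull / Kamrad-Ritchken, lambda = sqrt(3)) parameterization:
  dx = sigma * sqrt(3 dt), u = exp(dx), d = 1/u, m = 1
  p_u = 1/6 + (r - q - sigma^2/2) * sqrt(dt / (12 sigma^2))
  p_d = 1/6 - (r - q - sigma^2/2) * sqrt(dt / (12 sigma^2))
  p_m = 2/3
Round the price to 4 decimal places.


dt = T/N = 0.333333; dx = sigma*sqrt(3*dt) = 0.210000
u = exp(dx) = 1.233678; d = 1/u = 0.810584
p_u = 0.188056, p_m = 0.666667, p_d = 0.145278
Discount per step: exp(-r*dt) = 0.983799
Stock lattice S(k, j) with j the centered position index:
  k=0: S(0,+0) = 24.4600
  k=1: S(1,-1) = 19.8269; S(1,+0) = 24.4600; S(1,+1) = 30.1758
  k=2: S(2,-2) = 16.0714; S(2,-1) = 19.8269; S(2,+0) = 24.4600; S(2,+1) = 30.1758; S(2,+2) = 37.2272
  k=3: S(3,-3) = 13.0272; S(3,-2) = 16.0714; S(3,-1) = 19.8269; S(3,+0) = 24.4600; S(3,+1) = 30.1758; S(3,+2) = 37.2272; S(3,+3) = 45.9264
Terminal payoffs V(N, j) = max(S_T - K, 0):
  V(3,-3) = 0.000000; V(3,-2) = 0.000000; V(3,-1) = 0.000000; V(3,+0) = 0.000000; V(3,+1) = 2.445765; V(3,+2) = 9.497180; V(3,+3) = 18.196355
Backward induction: V(k, j) = exp(-r*dt) * [p_u * V(k+1, j+1) + p_m * V(k+1, j) + p_d * V(k+1, j-1)]
  V(2,-2) = exp(-r*dt) * [p_u*0.000000 + p_m*0.000000 + p_d*0.000000] = 0.000000
  V(2,-1) = exp(-r*dt) * [p_u*0.000000 + p_m*0.000000 + p_d*0.000000] = 0.000000
  V(2,+0) = exp(-r*dt) * [p_u*2.445765 + p_m*0.000000 + p_d*0.000000] = 0.452488
  V(2,+1) = exp(-r*dt) * [p_u*9.497180 + p_m*2.445765 + p_d*0.000000] = 3.361158
  V(2,+2) = exp(-r*dt) * [p_u*18.196355 + p_m*9.497180 + p_d*2.445765] = 9.944926
  V(1,-1) = exp(-r*dt) * [p_u*0.452488 + p_m*0.000000 + p_d*0.000000] = 0.083714
  V(1,+0) = exp(-r*dt) * [p_u*3.361158 + p_m*0.452488 + p_d*0.000000] = 0.918616
  V(1,+1) = exp(-r*dt) * [p_u*9.944926 + p_m*3.361158 + p_d*0.452488] = 4.109042
  V(0,+0) = exp(-r*dt) * [p_u*4.109042 + p_m*0.918616 + p_d*0.083714] = 1.374663

Answer: Price = V(0,0) = 1.3747


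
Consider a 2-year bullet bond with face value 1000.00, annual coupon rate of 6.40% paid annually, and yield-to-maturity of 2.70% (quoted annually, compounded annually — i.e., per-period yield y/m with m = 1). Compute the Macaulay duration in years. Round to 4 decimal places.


Coupon per period c = face * coupon_rate / m = 64.000000
Periods per year m = 1; per-period yield y/m = 0.027000
Number of cashflows N = 2
Cashflows (t years, CF_t, discount factor 1/(1+y/m)^(m*t), PV):
  t = 1.0000: CF_t = 64.000000, DF = 0.973710, PV = 62.317429
  t = 2.0000: CF_t = 1064.000000, DF = 0.948111, PV = 1008.789936
Price P = sum_t PV_t = 1071.107365
Macaulay numerator sum_t t * PV_t:
  t * PV_t at t = 1.0000: 62.317429
  t * PV_t at t = 2.0000: 2017.579871
Macaulay duration D = (sum_t t * PV_t) / P = 2079.897301 / 1071.107365 = 1.941820

Answer: Macaulay duration = 1.9418 years


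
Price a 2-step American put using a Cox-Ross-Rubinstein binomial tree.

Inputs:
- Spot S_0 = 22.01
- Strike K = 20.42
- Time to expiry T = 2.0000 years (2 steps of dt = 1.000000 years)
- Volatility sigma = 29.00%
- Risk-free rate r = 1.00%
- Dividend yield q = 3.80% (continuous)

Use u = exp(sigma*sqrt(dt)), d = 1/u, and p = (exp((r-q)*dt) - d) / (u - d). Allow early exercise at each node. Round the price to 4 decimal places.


Answer: Price = V(0,0) = 3.0403

Derivation:
dt = T/N = 1.000000
u = exp(sigma*sqrt(dt)) = 1.336427; d = 1/u = 0.748264
p = (exp((r-q)*dt) - d) / (u - d) = 0.381058
Discount per step: exp(-r*dt) = 0.990050
Stock lattice S(k, i) with i counting down-moves:
  k=0: S(0,0) = 22.0100
  k=1: S(1,0) = 29.4148; S(1,1) = 16.4693
  k=2: S(2,0) = 39.3107; S(2,1) = 22.0100; S(2,2) = 12.3234
Terminal payoffs V(N, i) = max(K - S_T, 0):
  V(2,0) = 0.000000; V(2,1) = 0.000000; V(2,2) = 8.096637
Backward induction: V(k, i) = exp(-r*dt) * [p * V(k+1, i) + (1-p) * V(k+1, i+1)]; then take max(V_cont, immediate exercise) for American.
  V(1,0) = exp(-r*dt) * [p*0.000000 + (1-p)*0.000000] = 0.000000; exercise = 0.000000; V(1,0) = max -> 0.000000
  V(1,1) = exp(-r*dt) * [p*0.000000 + (1-p)*8.096637] = 4.961482; exercise = 3.950719; V(1,1) = max -> 4.961482
  V(0,0) = exp(-r*dt) * [p*0.000000 + (1-p)*4.961482] = 3.040312; exercise = 0.000000; V(0,0) = max -> 3.040312


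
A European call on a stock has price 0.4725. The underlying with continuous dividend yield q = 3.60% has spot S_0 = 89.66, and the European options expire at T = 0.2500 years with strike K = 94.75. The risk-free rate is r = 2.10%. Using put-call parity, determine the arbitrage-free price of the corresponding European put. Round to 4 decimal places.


Answer: Put price = 5.8697

Derivation:
Put-call parity: C - P = S_0 * exp(-qT) - K * exp(-rT).
S_0 * exp(-qT) = 89.6600 * 0.99104038 = 88.85668036
K * exp(-rT) = 94.7500 * 0.99476376 = 94.25386599
P = C - S*exp(-qT) + K*exp(-rT)
P = 0.4725 - 88.85668036 + 94.25386599 = 5.8697


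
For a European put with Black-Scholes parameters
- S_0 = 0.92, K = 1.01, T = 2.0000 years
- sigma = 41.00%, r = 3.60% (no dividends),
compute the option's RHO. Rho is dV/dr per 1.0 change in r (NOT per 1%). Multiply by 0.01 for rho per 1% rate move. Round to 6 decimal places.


d1 = 0.2531236357; d2 = -0.3267039249
phi(d1) = 0.3863643972; exp(-qT) = 1.0000000000; exp(-rT) = 0.9305308958
N(-d2) = 0.6280540843
Rho = -K*T*exp(-rT)*N(-d2) = -1.0100 * 2.0000 * 0.9305308958 * 0.6280540843 = -1.180536

Answer: Rho = -1.180536


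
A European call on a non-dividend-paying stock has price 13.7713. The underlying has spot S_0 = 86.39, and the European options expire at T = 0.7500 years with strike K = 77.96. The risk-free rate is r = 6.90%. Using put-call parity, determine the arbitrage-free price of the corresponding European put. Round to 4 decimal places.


Answer: Put price = 1.4095

Derivation:
Put-call parity: C - P = S_0 * exp(-qT) - K * exp(-rT).
S_0 * exp(-qT) = 86.3900 * 1.00000000 = 86.39000000
K * exp(-rT) = 77.9600 * 0.94956623 = 74.02818319
P = C - S*exp(-qT) + K*exp(-rT)
P = 13.7713 - 86.39000000 + 74.02818319 = 1.4095


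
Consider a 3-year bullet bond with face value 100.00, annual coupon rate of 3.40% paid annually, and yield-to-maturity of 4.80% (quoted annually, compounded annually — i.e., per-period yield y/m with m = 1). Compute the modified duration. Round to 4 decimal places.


Answer: Modified duration = 2.7675

Derivation:
Coupon per period c = face * coupon_rate / m = 3.400000
Periods per year m = 1; per-period yield y/m = 0.048000
Number of cashflows N = 3
Cashflows (t years, CF_t, discount factor 1/(1+y/m)^(m*t), PV):
  t = 1.0000: CF_t = 3.400000, DF = 0.954198, PV = 3.244275
  t = 2.0000: CF_t = 3.400000, DF = 0.910495, PV = 3.095682
  t = 3.0000: CF_t = 103.400000, DF = 0.868793, PV = 89.833163
Price P = sum_t PV_t = 96.173120
First compute Macaulay numerator sum_t t * PV_t:
  t * PV_t at t = 1.0000: 3.244275
  t * PV_t at t = 2.0000: 6.191364
  t * PV_t at t = 3.0000: 269.499489
Macaulay duration D = 278.935128 / 96.173120 = 2.900344
Modified duration = D / (1 + y/m) = 2.900344 / (1 + 0.048000) = 2.767504


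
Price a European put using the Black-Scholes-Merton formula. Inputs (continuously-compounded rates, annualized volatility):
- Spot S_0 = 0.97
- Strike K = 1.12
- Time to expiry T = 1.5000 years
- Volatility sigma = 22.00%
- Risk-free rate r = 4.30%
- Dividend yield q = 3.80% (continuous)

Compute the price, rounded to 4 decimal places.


d1 = (ln(S/K) + (r - q + 0.5*sigma^2) * T) / (sigma * sqrt(T)) = -0.37108988
d2 = d1 - sigma * sqrt(T) = -0.64053375
exp(-rT) = 0.93753611; exp(-qT) = 0.94459407
P = K * exp(-rT) * N(-d2) - S_0 * exp(-qT) * N(-d1)
N(-d1) = 0.64471470; N(-d2) = 0.73908717
P = 1.1200 * 0.93753611 * 0.73908717 - 0.9700 * 0.94459407 * 0.64471470 = 0.1853

Answer: Price = 0.1853


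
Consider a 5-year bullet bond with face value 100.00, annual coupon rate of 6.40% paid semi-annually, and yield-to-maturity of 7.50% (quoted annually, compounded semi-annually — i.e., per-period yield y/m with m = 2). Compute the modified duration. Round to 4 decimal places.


Answer: Modified duration = 4.1822

Derivation:
Coupon per period c = face * coupon_rate / m = 3.200000
Periods per year m = 2; per-period yield y/m = 0.037500
Number of cashflows N = 10
Cashflows (t years, CF_t, discount factor 1/(1+y/m)^(m*t), PV):
  t = 0.5000: CF_t = 3.200000, DF = 0.963855, PV = 3.084337
  t = 1.0000: CF_t = 3.200000, DF = 0.929017, PV = 2.972855
  t = 1.5000: CF_t = 3.200000, DF = 0.895438, PV = 2.865403
  t = 2.0000: CF_t = 3.200000, DF = 0.863073, PV = 2.761834
  t = 2.5000: CF_t = 3.200000, DF = 0.831878, PV = 2.662009
  t = 3.0000: CF_t = 3.200000, DF = 0.801810, PV = 2.565791
  t = 3.5000: CF_t = 3.200000, DF = 0.772829, PV = 2.473052
  t = 4.0000: CF_t = 3.200000, DF = 0.744895, PV = 2.383665
  t = 4.5000: CF_t = 3.200000, DF = 0.717971, PV = 2.297508
  t = 5.0000: CF_t = 103.200000, DF = 0.692020, PV = 71.416513
Price P = sum_t PV_t = 95.482967
First compute Macaulay numerator sum_t t * PV_t:
  t * PV_t at t = 0.5000: 1.542169
  t * PV_t at t = 1.0000: 2.972855
  t * PV_t at t = 1.5000: 4.298104
  t * PV_t at t = 2.0000: 5.523668
  t * PV_t at t = 2.5000: 6.655021
  t * PV_t at t = 3.0000: 7.697374
  t * PV_t at t = 3.5000: 8.655682
  t * PV_t at t = 4.0000: 9.534658
  t * PV_t at t = 4.5000: 10.338786
  t * PV_t at t = 5.0000: 357.082567
Macaulay duration D = 414.300884 / 95.482967 = 4.339003
Modified duration = D / (1 + y/m) = 4.339003 / (1 + 0.037500) = 4.182172


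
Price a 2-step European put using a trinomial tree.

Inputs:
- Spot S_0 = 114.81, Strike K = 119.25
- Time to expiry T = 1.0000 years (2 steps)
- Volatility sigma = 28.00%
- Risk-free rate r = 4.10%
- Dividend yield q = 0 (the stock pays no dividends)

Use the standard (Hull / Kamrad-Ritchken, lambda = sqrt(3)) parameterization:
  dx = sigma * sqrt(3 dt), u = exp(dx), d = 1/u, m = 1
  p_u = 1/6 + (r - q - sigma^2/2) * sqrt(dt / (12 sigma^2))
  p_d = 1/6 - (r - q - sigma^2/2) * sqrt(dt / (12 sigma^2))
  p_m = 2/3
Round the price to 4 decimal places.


dt = T/N = 0.500000; dx = sigma*sqrt(3*dt) = 0.342929
u = exp(dx) = 1.409068; d = 1/u = 0.709689
p_u = 0.167979, p_m = 0.666667, p_d = 0.165354
Discount per step: exp(-r*dt) = 0.979709
Stock lattice S(k, j) with j the centered position index:
  k=0: S(0,+0) = 114.8100
  k=1: S(1,-1) = 81.4794; S(1,+0) = 114.8100; S(1,+1) = 161.7751
  k=2: S(2,-2) = 57.8250; S(2,-1) = 81.4794; S(2,+0) = 114.8100; S(2,+1) = 161.7751; S(2,+2) = 227.9521
Terminal payoffs V(N, j) = max(K - S_T, 0):
  V(2,-2) = 61.424985; V(2,-1) = 37.770617; V(2,+0) = 4.440000; V(2,+1) = 0.000000; V(2,+2) = 0.000000
Backward induction: V(k, j) = exp(-r*dt) * [p_u * V(k+1, j+1) + p_m * V(k+1, j) + p_d * V(k+1, j-1)]
  V(1,-1) = exp(-r*dt) * [p_u*4.440000 + p_m*37.770617 + p_d*61.424985] = 35.350958
  V(1,+0) = exp(-r*dt) * [p_u*0.000000 + p_m*4.440000 + p_d*37.770617] = 9.018747
  V(1,+1) = exp(-r*dt) * [p_u*0.000000 + p_m*0.000000 + p_d*4.440000] = 0.719276
  V(0,+0) = exp(-r*dt) * [p_u*0.719276 + p_m*9.018747 + p_d*35.350958] = 11.735694

Answer: Price = V(0,0) = 11.7357


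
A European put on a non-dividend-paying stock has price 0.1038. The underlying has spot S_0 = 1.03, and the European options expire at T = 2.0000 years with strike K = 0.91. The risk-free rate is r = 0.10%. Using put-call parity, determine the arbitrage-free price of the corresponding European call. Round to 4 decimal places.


Put-call parity: C - P = S_0 * exp(-qT) - K * exp(-rT).
S_0 * exp(-qT) = 1.0300 * 1.00000000 = 1.03000000
K * exp(-rT) = 0.9100 * 0.99800200 = 0.90818182
C = P + S*exp(-qT) - K*exp(-rT)
C = 0.1038 + 1.03000000 - 0.90818182 = 0.2256

Answer: Call price = 0.2256


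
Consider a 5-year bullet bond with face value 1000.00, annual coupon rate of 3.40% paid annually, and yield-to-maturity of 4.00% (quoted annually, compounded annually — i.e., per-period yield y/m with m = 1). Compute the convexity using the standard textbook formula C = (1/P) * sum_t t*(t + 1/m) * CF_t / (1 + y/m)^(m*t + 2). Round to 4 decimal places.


Answer: Convexity = 25.3576

Derivation:
Coupon per period c = face * coupon_rate / m = 34.000000
Periods per year m = 1; per-period yield y/m = 0.040000
Number of cashflows N = 5
Cashflows (t years, CF_t, discount factor 1/(1+y/m)^(m*t), PV):
  t = 1.0000: CF_t = 34.000000, DF = 0.961538, PV = 32.692308
  t = 2.0000: CF_t = 34.000000, DF = 0.924556, PV = 31.434911
  t = 3.0000: CF_t = 34.000000, DF = 0.888996, PV = 30.225876
  t = 4.0000: CF_t = 34.000000, DF = 0.854804, PV = 29.063342
  t = 5.0000: CF_t = 1034.000000, DF = 0.821927, PV = 849.872628
Price P = sum_t PV_t = 973.289066
Convexity numerator sum_t t*(t + 1/m) * CF_t / (1+y/m)^(m*t + 2):
  t = 1.0000: term = 60.451752
  t = 2.0000: term = 174.380055
  t = 3.0000: term = 335.346260
  t = 4.0000: term = 537.413877
  t = 5.0000: term = 23572.650566
Convexity = (1/P) * sum = 24680.242510 / 973.289066 = 25.357567


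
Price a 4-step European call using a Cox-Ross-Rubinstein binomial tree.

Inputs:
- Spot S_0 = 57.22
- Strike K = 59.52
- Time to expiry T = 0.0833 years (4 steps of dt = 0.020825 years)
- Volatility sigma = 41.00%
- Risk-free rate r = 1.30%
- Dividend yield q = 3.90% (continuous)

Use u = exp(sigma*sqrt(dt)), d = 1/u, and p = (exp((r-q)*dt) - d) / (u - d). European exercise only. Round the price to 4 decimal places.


Answer: Price = V(0,0) = 1.8182

Derivation:
dt = T/N = 0.020825
u = exp(sigma*sqrt(dt)) = 1.060952; d = 1/u = 0.942550
p = (exp((r-q)*dt) - d) / (u - d) = 0.480641
Discount per step: exp(-r*dt) = 0.999729
Stock lattice S(k, i) with i counting down-moves:
  k=0: S(0,0) = 57.2200
  k=1: S(1,0) = 60.7077; S(1,1) = 53.9327
  k=2: S(2,0) = 64.4079; S(2,1) = 57.2200; S(2,2) = 50.8343
  k=3: S(3,0) = 68.3337; S(3,1) = 60.7077; S(3,2) = 53.9327; S(3,3) = 47.9138
  k=4: S(4,0) = 72.4988; S(4,1) = 64.4079; S(4,2) = 57.2200; S(4,3) = 50.8343; S(4,4) = 45.1612
Terminal payoffs V(N, i) = max(S_T - K, 0):
  V(4,0) = 12.978781; V(4,1) = 4.887921; V(4,2) = 0.000000; V(4,3) = 0.000000; V(4,4) = 0.000000
Backward induction: V(k, i) = exp(-r*dt) * [p * V(k+1, i) + (1-p) * V(k+1, i+1)].
  V(3,0) = exp(-r*dt) * [p*12.978781 + (1-p)*4.887921] = 8.774344
  V(3,1) = exp(-r*dt) * [p*4.887921 + (1-p)*0.000000] = 2.348699
  V(3,2) = exp(-r*dt) * [p*0.000000 + (1-p)*0.000000] = 0.000000
  V(3,3) = exp(-r*dt) * [p*0.000000 + (1-p)*0.000000] = 0.000000
  V(2,0) = exp(-r*dt) * [p*8.774344 + (1-p)*2.348699] = 5.435655
  V(2,1) = exp(-r*dt) * [p*2.348699 + (1-p)*0.000000] = 1.128575
  V(2,2) = exp(-r*dt) * [p*0.000000 + (1-p)*0.000000] = 0.000000
  V(1,0) = exp(-r*dt) * [p*5.435655 + (1-p)*1.128575] = 3.197868
  V(1,1) = exp(-r*dt) * [p*1.128575 + (1-p)*0.000000] = 0.542293
  V(0,0) = exp(-r*dt) * [p*3.197868 + (1-p)*0.542293] = 1.818179


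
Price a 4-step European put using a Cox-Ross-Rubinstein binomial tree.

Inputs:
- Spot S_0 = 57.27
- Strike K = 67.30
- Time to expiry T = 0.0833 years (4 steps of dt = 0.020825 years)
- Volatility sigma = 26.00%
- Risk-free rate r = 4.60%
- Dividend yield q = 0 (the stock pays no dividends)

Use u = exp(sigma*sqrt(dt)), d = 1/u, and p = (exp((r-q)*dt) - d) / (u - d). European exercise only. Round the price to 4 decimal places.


dt = T/N = 0.020825
u = exp(sigma*sqrt(dt)) = 1.038233; d = 1/u = 0.963175
p = (exp((r-q)*dt) - d) / (u - d) = 0.503390
Discount per step: exp(-r*dt) = 0.999043
Stock lattice S(k, i) with i counting down-moves:
  k=0: S(0,0) = 57.2700
  k=1: S(1,0) = 59.4596; S(1,1) = 55.1610
  k=2: S(2,0) = 61.7329; S(2,1) = 57.2700; S(2,2) = 53.1297
  k=3: S(3,0) = 64.0932; S(3,1) = 59.4596; S(3,2) = 55.1610; S(3,3) = 51.1732
  k=4: S(4,0) = 66.5436; S(4,1) = 61.7329; S(4,2) = 57.2700; S(4,3) = 53.1297; S(4,4) = 49.2888
Terminal payoffs V(N, i) = max(K - S_T, 0):
  V(4,0) = 0.756360; V(4,1) = 5.567073; V(4,2) = 10.030000; V(4,3) = 14.170284; V(4,4) = 18.011249
Backward induction: V(k, i) = exp(-r*dt) * [p * V(k+1, i) + (1-p) * V(k+1, i+1)].
  V(3,0) = exp(-r*dt) * [p*0.756360 + (1-p)*5.567073] = 3.142397
  V(3,1) = exp(-r*dt) * [p*5.567073 + (1-p)*10.030000] = 7.775955
  V(3,2) = exp(-r*dt) * [p*10.030000 + (1-p)*14.170284] = 12.074534
  V(3,3) = exp(-r*dt) * [p*14.170284 + (1-p)*18.011249] = 16.062351
  V(2,0) = exp(-r*dt) * [p*3.142397 + (1-p)*7.775955] = 5.438257
  V(2,1) = exp(-r*dt) * [p*7.775955 + (1-p)*12.074534] = 9.901183
  V(2,2) = exp(-r*dt) * [p*12.074534 + (1-p)*16.062351] = 14.041467
  V(1,0) = exp(-r*dt) * [p*5.438257 + (1-p)*9.901183] = 7.647262
  V(1,1) = exp(-r*dt) * [p*9.901183 + (1-p)*14.041467] = 11.945841
  V(0,0) = exp(-r*dt) * [p*7.647262 + (1-p)*11.945841] = 9.772613

Answer: Price = V(0,0) = 9.7726


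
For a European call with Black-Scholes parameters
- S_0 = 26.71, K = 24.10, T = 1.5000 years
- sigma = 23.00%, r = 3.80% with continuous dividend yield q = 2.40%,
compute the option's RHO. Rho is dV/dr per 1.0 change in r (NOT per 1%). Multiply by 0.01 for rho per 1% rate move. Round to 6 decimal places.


d1 = 0.5804267820; d2 = 0.2987354616
phi(d1) = 0.3370964601; exp(-qT) = 0.9646402935; exp(-rT) = 0.9445940694
N(d2) = 0.6174290513
Rho = K*T*exp(-rT)*N(d2) = 24.1000 * 1.5000 * 0.9445940694 * 0.6174290513 = 21.083396

Answer: Rho = 21.083396


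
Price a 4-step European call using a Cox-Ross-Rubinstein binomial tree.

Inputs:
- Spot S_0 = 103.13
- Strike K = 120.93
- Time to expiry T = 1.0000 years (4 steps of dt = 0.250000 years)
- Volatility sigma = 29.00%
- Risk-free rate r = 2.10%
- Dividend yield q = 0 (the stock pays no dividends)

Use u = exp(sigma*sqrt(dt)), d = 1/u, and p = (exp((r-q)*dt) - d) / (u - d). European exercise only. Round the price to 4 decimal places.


dt = T/N = 0.250000
u = exp(sigma*sqrt(dt)) = 1.156040; d = 1/u = 0.865022
p = (exp((r-q)*dt) - d) / (u - d) = 0.481901
Discount per step: exp(-r*dt) = 0.994764
Stock lattice S(k, i) with i counting down-moves:
  k=0: S(0,0) = 103.1300
  k=1: S(1,0) = 119.2224; S(1,1) = 89.2097
  k=2: S(2,0) = 137.8258; S(2,1) = 103.1300; S(2,2) = 77.1684
  k=3: S(3,0) = 159.3320; S(3,1) = 119.2224; S(3,2) = 89.2097; S(3,3) = 66.7524
  k=4: S(4,0) = 184.1941; S(4,1) = 137.8258; S(4,2) = 103.1300; S(4,3) = 77.1684; S(4,4) = 57.7423
Terminal payoffs V(N, i) = max(S_T - K, 0):
  V(4,0) = 63.264143; V(4,1) = 16.895767; V(4,2) = 0.000000; V(4,3) = 0.000000; V(4,4) = 0.000000
Backward induction: V(k, i) = exp(-r*dt) * [p * V(k+1, i) + (1-p) * V(k+1, i+1)].
  V(3,0) = exp(-r*dt) * [p*63.264143 + (1-p)*16.895767] = 39.035259
  V(3,1) = exp(-r*dt) * [p*16.895767 + (1-p)*0.000000] = 8.099453
  V(3,2) = exp(-r*dt) * [p*0.000000 + (1-p)*0.000000] = 0.000000
  V(3,3) = exp(-r*dt) * [p*0.000000 + (1-p)*0.000000] = 0.000000
  V(2,0) = exp(-r*dt) * [p*39.035259 + (1-p)*8.099453] = 22.886976
  V(2,1) = exp(-r*dt) * [p*8.099453 + (1-p)*0.000000] = 3.882696
  V(2,2) = exp(-r*dt) * [p*0.000000 + (1-p)*0.000000] = 0.000000
  V(1,0) = exp(-r*dt) * [p*22.886976 + (1-p)*3.882696] = 12.972592
  V(1,1) = exp(-r*dt) * [p*3.882696 + (1-p)*0.000000] = 1.861278
  V(0,0) = exp(-r*dt) * [p*12.972592 + (1-p)*1.861278] = 7.178047

Answer: Price = V(0,0) = 7.1780


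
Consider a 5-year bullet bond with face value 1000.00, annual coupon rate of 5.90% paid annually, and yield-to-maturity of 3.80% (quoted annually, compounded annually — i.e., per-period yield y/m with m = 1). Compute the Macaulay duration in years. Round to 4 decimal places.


Coupon per period c = face * coupon_rate / m = 59.000000
Periods per year m = 1; per-period yield y/m = 0.038000
Number of cashflows N = 5
Cashflows (t years, CF_t, discount factor 1/(1+y/m)^(m*t), PV):
  t = 1.0000: CF_t = 59.000000, DF = 0.963391, PV = 56.840077
  t = 2.0000: CF_t = 59.000000, DF = 0.928122, PV = 54.759226
  t = 3.0000: CF_t = 59.000000, DF = 0.894145, PV = 52.754553
  t = 4.0000: CF_t = 59.000000, DF = 0.861411, PV = 50.823269
  t = 5.0000: CF_t = 1059.000000, DF = 0.829876, PV = 878.838740
Price P = sum_t PV_t = 1094.015866
Macaulay numerator sum_t t * PV_t:
  t * PV_t at t = 1.0000: 56.840077
  t * PV_t at t = 2.0000: 109.518453
  t * PV_t at t = 3.0000: 158.263660
  t * PV_t at t = 4.0000: 203.293077
  t * PV_t at t = 5.0000: 4394.193698
Macaulay duration D = (sum_t t * PV_t) / P = 4922.108965 / 1094.015866 = 4.499120

Answer: Macaulay duration = 4.4991 years


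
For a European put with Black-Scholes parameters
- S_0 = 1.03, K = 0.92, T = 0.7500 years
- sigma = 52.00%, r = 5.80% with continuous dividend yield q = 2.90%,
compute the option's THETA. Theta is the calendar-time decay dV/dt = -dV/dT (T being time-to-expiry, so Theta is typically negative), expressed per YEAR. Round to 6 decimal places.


d1 = 0.5242571633; d2 = 0.0739239533
phi(d1) = 0.3477187485; exp(-qT) = 0.9784848257; exp(-rT) = 0.9574325541
Theta = -S*exp(-qT)*phi(d1)*sigma/(2*sqrt(T)) + r*K*exp(-rT)*N(-d2) - q*S*exp(-qT)*N(-d1)
N(-d1) = 0.3000498434; N(-d2) = 0.4705354480; sqrt(T) = 0.8660254038
Term 1 = -1.0300 * 0.9784848257 * 0.3477187485 * 0.5200 / (2 * 0.8660254038) = -0.1052112411
Term 2 = 0.0580 * 0.9200 * 0.9574325541 * 0.4705354480 = 0.0240389978
Term 3 = -0.0290 * 1.0300 * 0.9784848257 * 0.3000498434 = -0.0087696593
Theta = -0.1052112411 + (0.0240389978) + (-0.0087696593) = -0.089942

Answer: Theta = -0.089942


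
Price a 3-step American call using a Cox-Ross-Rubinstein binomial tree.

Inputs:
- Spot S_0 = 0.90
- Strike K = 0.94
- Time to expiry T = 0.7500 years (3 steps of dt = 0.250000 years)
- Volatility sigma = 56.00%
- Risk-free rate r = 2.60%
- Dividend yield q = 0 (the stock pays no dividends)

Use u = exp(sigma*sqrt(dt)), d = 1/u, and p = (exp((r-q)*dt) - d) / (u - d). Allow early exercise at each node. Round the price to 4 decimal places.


Answer: Price = V(0,0) = 0.1773

Derivation:
dt = T/N = 0.250000
u = exp(sigma*sqrt(dt)) = 1.323130; d = 1/u = 0.755784
p = (exp((r-q)*dt) - d) / (u - d) = 0.441948
Discount per step: exp(-r*dt) = 0.993521
Stock lattice S(k, i) with i counting down-moves:
  k=0: S(0,0) = 0.9000
  k=1: S(1,0) = 1.1908; S(1,1) = 0.6802
  k=2: S(2,0) = 1.5756; S(2,1) = 0.9000; S(2,2) = 0.5141
  k=3: S(3,0) = 2.0847; S(3,1) = 1.1908; S(3,2) = 0.6802; S(3,3) = 0.3885
Terminal payoffs V(N, i) = max(S_T - K, 0):
  V(3,0) = 1.144730; V(3,1) = 0.250817; V(3,2) = 0.000000; V(3,3) = 0.000000
Backward induction: V(k, i) = exp(-r*dt) * [p * V(k+1, i) + (1-p) * V(k+1, i+1)]; then take max(V_cont, immediate exercise) for American.
  V(2,0) = exp(-r*dt) * [p*1.144730 + (1-p)*0.250817] = 0.641695; exercise = 0.635605; V(2,0) = max -> 0.641695
  V(2,1) = exp(-r*dt) * [p*0.250817 + (1-p)*0.000000] = 0.110130; exercise = 0.000000; V(2,1) = max -> 0.110130
  V(2,2) = exp(-r*dt) * [p*0.000000 + (1-p)*0.000000] = 0.000000; exercise = 0.000000; V(2,2) = max -> 0.000000
  V(1,0) = exp(-r*dt) * [p*0.641695 + (1-p)*0.110130] = 0.342819; exercise = 0.250817; V(1,0) = max -> 0.342819
  V(1,1) = exp(-r*dt) * [p*0.110130 + (1-p)*0.000000] = 0.048356; exercise = 0.000000; V(1,1) = max -> 0.048356
  V(0,0) = exp(-r*dt) * [p*0.342819 + (1-p)*0.048356] = 0.177337; exercise = 0.000000; V(0,0) = max -> 0.177337
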